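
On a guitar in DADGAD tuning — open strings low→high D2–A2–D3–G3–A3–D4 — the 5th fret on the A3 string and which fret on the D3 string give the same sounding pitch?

Fret 5 on A3 is MIDI 57 + 5 = 62 (D4). On the D3 string (open MIDI 50), that pitch is 62 − 50 = fret 12.

12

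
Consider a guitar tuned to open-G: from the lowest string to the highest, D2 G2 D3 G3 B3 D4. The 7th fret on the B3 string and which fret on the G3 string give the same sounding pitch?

B3 at fret 7 is B3 + 7 semitones = F#4.
The open G3 string is 4 semitones below the open B3, so the same pitch on the G3 string lies at fret 7 + 4 = 11.

11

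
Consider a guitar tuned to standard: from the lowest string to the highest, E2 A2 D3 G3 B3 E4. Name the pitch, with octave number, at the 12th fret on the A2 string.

The open A2 string plus 12 semitones: A–A#–B–C–…–G–G#–A.
The walk passes from B into C once, so the octave number goes from 2 to 3.

A3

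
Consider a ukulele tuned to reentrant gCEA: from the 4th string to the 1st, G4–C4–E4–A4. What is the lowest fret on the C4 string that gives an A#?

From C4, count semitones up the chromatic scale until reaching A#: C–C#–D–D#–…–G#–A–A# — 10 steps.

10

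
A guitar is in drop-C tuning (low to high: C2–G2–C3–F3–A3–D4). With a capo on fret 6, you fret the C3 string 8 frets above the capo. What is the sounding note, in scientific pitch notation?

D4

The capo raises the open C3 by 6 semitones to F#3; fretting 8 more gives C3 + 6 + 8 = C3 + 14 semitones = D4.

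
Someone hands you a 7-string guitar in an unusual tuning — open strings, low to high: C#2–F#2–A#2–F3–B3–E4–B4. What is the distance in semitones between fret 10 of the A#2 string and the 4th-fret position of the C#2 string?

15 semitones

A#2 at fret 10 → G#3 (MIDI 56); C#2 at fret 4 → F2 (MIDI 41).
56 − 41 = 15, so the two pitches are 15 semitones apart, with G#3 the higher.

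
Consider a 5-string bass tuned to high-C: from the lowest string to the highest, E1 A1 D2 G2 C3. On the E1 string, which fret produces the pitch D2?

10

D2 is 10 semitones above the open E1 (E–F–F#–G–…–C–C#–D), so it sits at fret 10.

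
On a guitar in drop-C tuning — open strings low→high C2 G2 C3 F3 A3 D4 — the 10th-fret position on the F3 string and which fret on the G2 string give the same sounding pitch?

20

Fret 10 on F3 is MIDI 53 + 10 = 63 (D#4). On the G2 string (open MIDI 43), that pitch is 63 − 43 = fret 20.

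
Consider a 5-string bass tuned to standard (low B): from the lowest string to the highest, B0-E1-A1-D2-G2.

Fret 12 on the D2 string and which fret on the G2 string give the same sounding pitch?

7

D2 at fret 12 is D2 + 12 semitones = D3.
The open G2 string is 5 semitones above the open D2, so the same pitch on the G2 string lies at fret 12 − 5 = 7.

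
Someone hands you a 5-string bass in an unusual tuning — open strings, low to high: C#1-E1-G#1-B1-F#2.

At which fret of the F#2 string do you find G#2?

G#2 is 2 semitones above the open F#2 (F#–G–G#), so it sits at fret 2.

2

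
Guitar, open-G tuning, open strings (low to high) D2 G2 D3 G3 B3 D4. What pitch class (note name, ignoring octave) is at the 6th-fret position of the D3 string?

Each fret is one semitone, so D3 + 6 = G#.
(Equivalently spelled Ab.)

G#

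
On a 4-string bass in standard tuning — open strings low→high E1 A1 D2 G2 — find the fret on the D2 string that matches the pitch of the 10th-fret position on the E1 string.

0

E1 at fret 10 is E1 + 10 semitones = D2.
The open D2 string is 10 semitones above the open E1, so the same pitch on the D2 string lies at fret 10 − 10 = 0.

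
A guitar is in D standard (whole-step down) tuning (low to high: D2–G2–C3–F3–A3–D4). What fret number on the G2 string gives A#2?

A#2 is 3 semitones above the open G2 (G–G#–A–A#), so it sits at fret 3.

3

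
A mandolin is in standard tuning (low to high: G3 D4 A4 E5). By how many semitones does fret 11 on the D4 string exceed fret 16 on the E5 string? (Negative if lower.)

-19 semitones

D4 at fret 11 → C#5 (MIDI 73); E5 at fret 16 → G#6 (MIDI 92).
73 − 92 = -19, so the two pitches are 19 semitones apart.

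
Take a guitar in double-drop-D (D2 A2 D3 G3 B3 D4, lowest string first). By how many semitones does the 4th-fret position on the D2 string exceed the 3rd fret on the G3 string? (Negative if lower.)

-16 semitones

D2 at fret 4 → F#2 (MIDI 42); G3 at fret 3 → A#3 (MIDI 58).
42 − 58 = -16, so the two pitches are 16 semitones apart.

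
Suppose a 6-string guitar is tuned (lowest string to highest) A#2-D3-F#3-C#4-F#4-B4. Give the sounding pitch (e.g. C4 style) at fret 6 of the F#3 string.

The open F#3 string plus 6 semitones: F#–G–G#–A–A#–B–C.
The walk passes from B into C once, so the octave number goes from 3 to 4.

C4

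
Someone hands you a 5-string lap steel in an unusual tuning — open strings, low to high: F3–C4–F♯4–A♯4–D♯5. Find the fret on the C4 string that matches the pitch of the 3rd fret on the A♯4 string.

A♯4 at fret 3 is A♯4 + 3 semitones = C♯5.
The open C4 string is 10 semitones below the open A♯4, so the same pitch on the C4 string lies at fret 3 + 10 = 13.

13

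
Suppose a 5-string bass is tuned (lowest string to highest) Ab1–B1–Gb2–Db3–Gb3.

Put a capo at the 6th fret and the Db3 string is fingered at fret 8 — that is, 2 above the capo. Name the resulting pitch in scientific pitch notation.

The capo raises the open Db3 by 6 semitones to G3; fretting 2 more gives Db3 + 6 + 2 = Db3 + 8 semitones = A3.

A3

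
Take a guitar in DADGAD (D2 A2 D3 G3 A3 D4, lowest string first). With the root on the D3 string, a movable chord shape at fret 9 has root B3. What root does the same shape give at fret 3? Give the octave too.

F3

Moving from fret 9 to fret 3 shifts the root by -6 semitones.
B3 down 6 semitones is F3.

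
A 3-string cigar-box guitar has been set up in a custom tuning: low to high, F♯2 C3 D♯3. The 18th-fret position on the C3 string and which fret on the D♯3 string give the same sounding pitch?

C3 at fret 18 is C3 + 18 semitones = F♯4.
The open D♯3 string is 3 semitones above the open C3, so the same pitch on the D♯3 string lies at fret 18 − 3 = 15.

15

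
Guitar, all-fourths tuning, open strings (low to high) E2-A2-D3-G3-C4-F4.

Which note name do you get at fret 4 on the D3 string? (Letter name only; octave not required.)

F♯

D3 is MIDI 50. Adding 4 gives 54; 54 mod 12 = 6, i.e. F♯.
(Equivalently spelled G♭.)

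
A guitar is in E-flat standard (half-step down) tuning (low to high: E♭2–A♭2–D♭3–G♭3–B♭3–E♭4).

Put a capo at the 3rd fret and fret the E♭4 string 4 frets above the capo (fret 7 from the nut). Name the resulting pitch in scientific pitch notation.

The capo raises the open E♭4 by 3 semitones to G♭4; fretting 4 more gives E♭4 + 3 + 4 = E♭4 + 7 semitones = B♭4.

B♭4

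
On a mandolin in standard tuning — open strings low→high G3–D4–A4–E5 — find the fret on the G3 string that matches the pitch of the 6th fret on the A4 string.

20

A4 at fret 6 is A4 + 6 semitones = D#5.
The open G3 string is 14 semitones below the open A4, so the same pitch on the G3 string lies at fret 6 + 14 = 20.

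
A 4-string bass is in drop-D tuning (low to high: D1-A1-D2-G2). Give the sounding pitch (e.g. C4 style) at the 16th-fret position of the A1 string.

C#3

The open A1 string plus 16 semitones: A–A#–B–C–…–B–C–C#.
The walk passes from B into C 2 times, so the octave number goes from 1 to 3.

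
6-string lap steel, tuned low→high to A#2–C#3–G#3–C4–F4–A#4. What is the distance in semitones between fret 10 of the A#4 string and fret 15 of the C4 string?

A#4 at fret 10 → G#5 (MIDI 80); C4 at fret 15 → D#5 (MIDI 75).
80 − 75 = 5, so the two pitches are 5 semitones apart, with G#5 the higher.

5 semitones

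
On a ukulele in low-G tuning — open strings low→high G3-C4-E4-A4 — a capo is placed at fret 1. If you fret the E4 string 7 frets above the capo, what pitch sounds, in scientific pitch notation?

The capo raises the open E4 by 1 semitone to F4; fretting 7 more gives E4 + 1 + 7 = E4 + 8 semitones = C5.

C5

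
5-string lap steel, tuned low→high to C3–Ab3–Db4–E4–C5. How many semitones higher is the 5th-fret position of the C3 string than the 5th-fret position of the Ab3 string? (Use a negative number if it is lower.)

-8 semitones

C3 at fret 5 → F3 (MIDI 53); Ab3 at fret 5 → Db4 (MIDI 61).
53 − 61 = -8, so the two pitches are 8 semitones apart.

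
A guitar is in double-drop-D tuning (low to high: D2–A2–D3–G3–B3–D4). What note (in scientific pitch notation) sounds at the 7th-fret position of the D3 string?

D3 is MIDI 50. Adding 7 gives 57, which is A3.

A3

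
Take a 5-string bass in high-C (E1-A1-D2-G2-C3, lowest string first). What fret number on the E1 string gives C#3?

C#3 is 21 semitones above the open E1 (E–F–F#–G–…–B–C–C#), so it sits at fret 21.

21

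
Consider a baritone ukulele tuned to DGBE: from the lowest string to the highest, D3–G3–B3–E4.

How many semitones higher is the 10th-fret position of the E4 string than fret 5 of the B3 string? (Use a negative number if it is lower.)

10 semitones

E4 at fret 10 → D5 (MIDI 74); B3 at fret 5 → E4 (MIDI 64).
74 − 64 = 10, so the two pitches are 10 semitones apart.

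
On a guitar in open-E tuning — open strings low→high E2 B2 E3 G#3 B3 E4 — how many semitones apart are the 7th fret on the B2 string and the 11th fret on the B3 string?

16 semitones

B2 at fret 7 → F#3 (MIDI 54); B3 at fret 11 → A#4 (MIDI 70).
54 − 70 = -16, so the two pitches are 16 semitones apart, with A#4 the higher.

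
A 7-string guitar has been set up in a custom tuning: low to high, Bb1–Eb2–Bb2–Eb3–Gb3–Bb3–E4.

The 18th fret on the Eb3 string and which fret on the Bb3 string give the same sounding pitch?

11

Fret 18 on Eb3 is MIDI 51 + 18 = 69 (A4). On the Bb3 string (open MIDI 58), that pitch is 69 − 58 = fret 11.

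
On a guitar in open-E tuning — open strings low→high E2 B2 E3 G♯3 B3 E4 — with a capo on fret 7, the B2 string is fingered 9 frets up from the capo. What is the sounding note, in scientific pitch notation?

The capo raises the open B2 by 7 semitones to F♯3; fretting 9 more gives B2 + 7 + 9 = B2 + 16 semitones = D♯4.
(Also written E♭.)

D♯4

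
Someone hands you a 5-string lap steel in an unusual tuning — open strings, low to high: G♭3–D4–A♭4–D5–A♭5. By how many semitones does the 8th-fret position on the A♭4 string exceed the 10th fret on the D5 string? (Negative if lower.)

-8 semitones

A♭4 at fret 8 → E5 (MIDI 76); D5 at fret 10 → C6 (MIDI 84).
76 − 84 = -8, so the two pitches are 8 semitones apart.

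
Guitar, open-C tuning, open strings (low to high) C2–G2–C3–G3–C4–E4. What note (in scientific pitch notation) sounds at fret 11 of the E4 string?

D♯5

The open E4 string plus 11 semitones: E–F–F#–G–…–C#–D–D#.
The walk passes from B into C once, so the octave number goes from 4 to 5.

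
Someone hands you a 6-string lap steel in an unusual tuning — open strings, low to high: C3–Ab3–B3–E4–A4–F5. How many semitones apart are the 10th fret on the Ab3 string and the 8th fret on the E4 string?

Ab3 at fret 10 → Gb4 (MIDI 66); E4 at fret 8 → C5 (MIDI 72).
66 − 72 = -6, so the two pitches are 6 semitones apart, with C5 the higher.

6 semitones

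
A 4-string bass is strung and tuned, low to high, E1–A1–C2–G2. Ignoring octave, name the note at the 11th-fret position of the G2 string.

G2 is MIDI 43. Adding 11 gives 54; 54 mod 12 = 6, i.e. G♭.

G♭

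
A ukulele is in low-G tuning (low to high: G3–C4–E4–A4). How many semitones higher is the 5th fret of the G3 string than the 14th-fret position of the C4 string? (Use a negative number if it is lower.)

G3 at fret 5 → C4 (MIDI 60); C4 at fret 14 → D5 (MIDI 74).
60 − 74 = -14, so the two pitches are 14 semitones apart.

-14 semitones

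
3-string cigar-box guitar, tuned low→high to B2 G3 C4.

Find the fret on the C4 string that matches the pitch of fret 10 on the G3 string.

G3 at fret 10 is G3 + 10 semitones = F4.
The open C4 string is 5 semitones above the open G3, so the same pitch on the C4 string lies at fret 10 − 5 = 5.

5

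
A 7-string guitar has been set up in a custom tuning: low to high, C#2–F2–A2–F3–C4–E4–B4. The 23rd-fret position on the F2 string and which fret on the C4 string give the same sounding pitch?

4

F2 at fret 23 is F2 + 23 semitones = E4.
The open C4 string is 19 semitones above the open F2, so the same pitch on the C4 string lies at fret 23 − 19 = 4.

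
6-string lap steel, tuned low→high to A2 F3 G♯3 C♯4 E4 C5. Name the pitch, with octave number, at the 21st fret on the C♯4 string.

Each fret is one semitone, so C♯4 + 21 = A♯5.
(Equivalently spelled B♭5.)

A♯5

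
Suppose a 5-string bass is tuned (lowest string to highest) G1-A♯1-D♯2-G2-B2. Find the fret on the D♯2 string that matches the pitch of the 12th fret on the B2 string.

20

B2 at fret 12 is B2 + 12 semitones = B3.
The open D♯2 string is 8 semitones below the open B2, so the same pitch on the D♯2 string lies at fret 12 + 8 = 20.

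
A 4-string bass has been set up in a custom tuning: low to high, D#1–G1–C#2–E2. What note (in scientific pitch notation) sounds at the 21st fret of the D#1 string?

The open D#1 string plus 21 semitones: D#–E–F–F#–…–A#–B–C.
The walk passes from B into C 2 times, so the octave number goes from 1 to 3.

C3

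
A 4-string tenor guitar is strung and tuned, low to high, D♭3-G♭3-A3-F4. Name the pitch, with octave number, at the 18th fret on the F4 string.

The open F4 string plus 18 semitones: F–Gb–G–Ab–…–A–Bb–B.
The walk passes from B into C once, so the octave number goes from 4 to 5.

B5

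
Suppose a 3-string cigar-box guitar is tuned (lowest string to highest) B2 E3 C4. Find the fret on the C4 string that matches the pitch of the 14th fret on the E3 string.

E3 at fret 14 is E3 + 14 semitones = G♭4.
The open C4 string is 8 semitones above the open E3, so the same pitch on the C4 string lies at fret 14 − 8 = 6.

6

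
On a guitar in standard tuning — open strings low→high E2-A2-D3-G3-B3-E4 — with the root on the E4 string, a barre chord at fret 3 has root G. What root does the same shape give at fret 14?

Moving from fret 3 to fret 14 shifts the root by 11 semitones.
G up 11 semitones is F#.

F#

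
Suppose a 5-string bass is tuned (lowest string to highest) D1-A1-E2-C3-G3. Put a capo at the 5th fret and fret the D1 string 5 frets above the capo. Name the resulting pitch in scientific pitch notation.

The capo raises the open D1 by 5 semitones to G1; fretting 5 more gives D1 + 5 + 5 = D1 + 10 semitones = C2.

C2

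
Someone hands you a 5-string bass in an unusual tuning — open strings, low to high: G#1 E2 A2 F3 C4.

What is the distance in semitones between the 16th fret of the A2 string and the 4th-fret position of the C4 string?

3 semitones

A2 at fret 16 → C#4 (MIDI 61); C4 at fret 4 → E4 (MIDI 64).
61 − 64 = -3, so the two pitches are 3 semitones apart, with E4 the higher.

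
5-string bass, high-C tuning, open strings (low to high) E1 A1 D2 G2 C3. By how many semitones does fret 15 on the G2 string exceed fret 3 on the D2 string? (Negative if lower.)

G2 at fret 15 → A♯3 (MIDI 58); D2 at fret 3 → F2 (MIDI 41).
58 − 41 = 17, so the two pitches are 17 semitones apart.

17 semitones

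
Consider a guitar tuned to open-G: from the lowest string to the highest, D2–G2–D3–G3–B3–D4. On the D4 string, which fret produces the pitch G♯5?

G♯5 is 18 semitones above the open D4 (D–D#–E–F–…–F#–G–G#), so it sits at fret 18.

18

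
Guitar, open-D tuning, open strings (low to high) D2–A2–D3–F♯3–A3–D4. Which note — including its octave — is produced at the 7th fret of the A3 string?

The open A3 string plus 7 semitones: A–A#–B–C–C#–D–D#–E.
The walk passes from B into C once, so the octave number goes from 3 to 4.

E4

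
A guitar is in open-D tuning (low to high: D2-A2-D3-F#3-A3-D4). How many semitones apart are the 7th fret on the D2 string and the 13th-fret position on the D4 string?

30 semitones

D2 at fret 7 → A2 (MIDI 45); D4 at fret 13 → D#5 (MIDI 75).
45 − 75 = -30, so the two pitches are 30 semitones apart, with D#5 the higher.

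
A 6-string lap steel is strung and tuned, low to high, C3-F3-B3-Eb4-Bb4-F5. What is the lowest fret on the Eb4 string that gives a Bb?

7

From Eb4, count semitones up the chromatic scale until reaching Bb: Eb–E–F–Gb–G–Ab–A–Bb — 7 steps.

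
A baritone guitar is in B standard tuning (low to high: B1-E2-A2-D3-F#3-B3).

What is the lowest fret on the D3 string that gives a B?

From D3, count semitones up the chromatic scale until reaching B: D–D#–E–F–F#–G–G#–A–A#–B — 9 steps.

9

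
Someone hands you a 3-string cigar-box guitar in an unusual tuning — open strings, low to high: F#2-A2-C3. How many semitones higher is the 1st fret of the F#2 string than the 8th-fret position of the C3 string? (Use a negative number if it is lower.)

-13 semitones

F#2 at fret 1 → G2 (MIDI 43); C3 at fret 8 → G#3 (MIDI 56).
43 − 56 = -13, so the two pitches are 13 semitones apart.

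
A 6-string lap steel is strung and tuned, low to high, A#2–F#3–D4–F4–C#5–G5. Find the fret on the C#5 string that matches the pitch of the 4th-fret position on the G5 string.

G5 at fret 4 is G5 + 4 semitones = B5.
The open C#5 string is 6 semitones below the open G5, so the same pitch on the C#5 string lies at fret 4 + 6 = 10.

10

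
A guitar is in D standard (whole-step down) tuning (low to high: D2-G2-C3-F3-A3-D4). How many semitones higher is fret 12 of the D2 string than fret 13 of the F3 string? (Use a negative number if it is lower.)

-16 semitones

D2 at fret 12 → D3 (MIDI 50); F3 at fret 13 → F#4 (MIDI 66).
50 − 66 = -16, so the two pitches are 16 semitones apart.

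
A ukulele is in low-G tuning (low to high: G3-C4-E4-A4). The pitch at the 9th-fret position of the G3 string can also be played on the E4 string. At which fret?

Fret 9 on G3 is MIDI 55 + 9 = 64 (E4). On the E4 string (open MIDI 64), that pitch is 64 − 64 = fret 0.

0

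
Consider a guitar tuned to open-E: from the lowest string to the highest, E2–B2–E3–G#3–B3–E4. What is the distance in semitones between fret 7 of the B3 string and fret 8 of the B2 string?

B3 at fret 7 → F#4 (MIDI 66); B2 at fret 8 → G3 (MIDI 55).
66 − 55 = 11, so the two pitches are 11 semitones apart, with F#4 the higher.

11 semitones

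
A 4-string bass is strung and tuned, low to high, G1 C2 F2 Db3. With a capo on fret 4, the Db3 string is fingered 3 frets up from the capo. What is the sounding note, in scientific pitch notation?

The capo raises the open Db3 by 4 semitones to F3; fretting 3 more gives Db3 + 4 + 3 = Db3 + 7 semitones = Ab3.
(Also written G#.)

Ab3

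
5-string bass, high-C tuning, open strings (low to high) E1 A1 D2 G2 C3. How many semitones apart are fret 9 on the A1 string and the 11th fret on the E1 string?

A1 at fret 9 → F#2 (MIDI 42); E1 at fret 11 → D#2 (MIDI 39).
42 − 39 = 3, so the two pitches are 3 semitones apart, with F#2 the higher.

3 semitones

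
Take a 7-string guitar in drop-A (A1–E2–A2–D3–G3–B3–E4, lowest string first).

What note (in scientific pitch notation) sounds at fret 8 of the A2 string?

A2 is MIDI 45. Adding 8 gives 53, which is F3.

F3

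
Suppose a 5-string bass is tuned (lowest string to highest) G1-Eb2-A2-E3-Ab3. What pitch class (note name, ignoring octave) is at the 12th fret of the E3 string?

Each fret is one semitone, so E3 + 12 = E.

E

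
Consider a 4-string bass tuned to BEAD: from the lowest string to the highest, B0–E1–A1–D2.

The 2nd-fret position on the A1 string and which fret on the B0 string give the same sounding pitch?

12

Fret 2 on A1 is MIDI 33 + 2 = 35 (B1). On the B0 string (open MIDI 23), that pitch is 35 − 23 = fret 12.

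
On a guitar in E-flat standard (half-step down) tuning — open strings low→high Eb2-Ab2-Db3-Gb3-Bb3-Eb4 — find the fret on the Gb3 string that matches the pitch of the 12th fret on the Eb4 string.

Fret 12 on Eb4 is MIDI 63 + 12 = 75 (Eb5). On the Gb3 string (open MIDI 54), that pitch is 75 − 54 = fret 21.

21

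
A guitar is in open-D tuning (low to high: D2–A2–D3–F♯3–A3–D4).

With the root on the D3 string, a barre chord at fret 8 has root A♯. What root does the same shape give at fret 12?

D

Moving from fret 8 to fret 12 shifts the root by 4 semitones.
A♯ up 4 semitones is D.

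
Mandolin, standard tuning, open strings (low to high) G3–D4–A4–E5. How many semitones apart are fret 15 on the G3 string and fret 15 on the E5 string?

G3 at fret 15 → A#4 (MIDI 70); E5 at fret 15 → G6 (MIDI 91).
70 − 91 = -21, so the two pitches are 21 semitones apart, with G6 the higher.

21 semitones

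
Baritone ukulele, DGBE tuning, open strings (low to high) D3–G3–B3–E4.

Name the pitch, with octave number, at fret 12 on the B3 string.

B4

B3 is MIDI 59. Adding 12 gives 71, which is B4.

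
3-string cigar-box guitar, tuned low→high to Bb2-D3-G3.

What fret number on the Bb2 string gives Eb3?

5

Eb3 is 5 semitones above the open Bb2 (Bb–B–C–Db–D–Eb), so it sits at fret 5.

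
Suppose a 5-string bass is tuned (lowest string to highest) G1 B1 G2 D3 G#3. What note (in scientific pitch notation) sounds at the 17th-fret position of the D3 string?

D3 is MIDI 50. Adding 17 gives 67, which is G4.

G4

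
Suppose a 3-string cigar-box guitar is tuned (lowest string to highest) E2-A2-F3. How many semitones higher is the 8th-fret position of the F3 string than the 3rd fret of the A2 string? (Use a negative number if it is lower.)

F3 at fret 8 → C#4 (MIDI 61); A2 at fret 3 → C3 (MIDI 48).
61 − 48 = 13, so the two pitches are 13 semitones apart.

13 semitones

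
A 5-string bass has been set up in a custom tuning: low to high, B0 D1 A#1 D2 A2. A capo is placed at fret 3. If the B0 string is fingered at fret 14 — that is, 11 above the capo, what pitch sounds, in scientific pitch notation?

C#2

The capo raises the open B0 by 3 semitones to D1; fretting 11 more gives B0 + 3 + 11 = B0 + 14 semitones = C#2.
(Also written Db.)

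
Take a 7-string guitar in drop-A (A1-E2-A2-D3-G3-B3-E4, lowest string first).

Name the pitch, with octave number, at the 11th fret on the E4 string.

Each fret is one semitone, so E4 + 11 = D#5.

D#5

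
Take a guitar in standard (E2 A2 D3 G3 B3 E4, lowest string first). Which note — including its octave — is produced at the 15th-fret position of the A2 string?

The open A2 string plus 15 semitones: A–A#–B–C–…–A#–B–C.
The walk passes from B into C 2 times, so the octave number goes from 2 to 4.

C4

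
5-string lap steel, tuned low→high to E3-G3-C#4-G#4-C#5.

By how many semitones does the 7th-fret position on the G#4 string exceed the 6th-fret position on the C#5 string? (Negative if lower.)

-4 semitones

G#4 at fret 7 → D#5 (MIDI 75); C#5 at fret 6 → G5 (MIDI 79).
75 − 79 = -4, so the two pitches are 4 semitones apart.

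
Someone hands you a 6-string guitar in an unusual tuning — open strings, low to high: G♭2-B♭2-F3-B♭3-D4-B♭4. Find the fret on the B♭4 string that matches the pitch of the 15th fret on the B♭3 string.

B♭3 at fret 15 is B♭3 + 15 semitones = D♭5.
The open B♭4 string is 12 semitones above the open B♭3, so the same pitch on the B♭4 string lies at fret 15 − 12 = 3.

3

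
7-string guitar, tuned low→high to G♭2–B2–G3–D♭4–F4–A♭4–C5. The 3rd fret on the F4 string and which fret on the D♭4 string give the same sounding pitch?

7

F4 at fret 3 is F4 + 3 semitones = A♭4.
The open D♭4 string is 4 semitones below the open F4, so the same pitch on the D♭4 string lies at fret 3 + 4 = 7.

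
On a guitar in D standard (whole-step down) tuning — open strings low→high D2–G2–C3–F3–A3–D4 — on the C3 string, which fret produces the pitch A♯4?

22

A♯4 is 22 semitones above the open C3 (C–C#–D–D#–…–G#–A–A#), so it sits at fret 22.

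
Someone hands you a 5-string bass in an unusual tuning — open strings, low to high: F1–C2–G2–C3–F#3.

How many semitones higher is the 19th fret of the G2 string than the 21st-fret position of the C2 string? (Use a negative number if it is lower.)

5 semitones

G2 at fret 19 → D4 (MIDI 62); C2 at fret 21 → A3 (MIDI 57).
62 − 57 = 5, so the two pitches are 5 semitones apart.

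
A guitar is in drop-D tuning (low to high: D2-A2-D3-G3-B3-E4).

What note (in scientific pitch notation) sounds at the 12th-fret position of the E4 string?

E4 is MIDI 64. Adding 12 gives 76, which is E5.

E5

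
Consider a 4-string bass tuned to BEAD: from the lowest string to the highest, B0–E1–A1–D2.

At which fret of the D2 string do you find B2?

9

B2 is 9 semitones above the open D2 (D–D#–E–F–F#–G–G#–A–A#–B), so it sits at fret 9.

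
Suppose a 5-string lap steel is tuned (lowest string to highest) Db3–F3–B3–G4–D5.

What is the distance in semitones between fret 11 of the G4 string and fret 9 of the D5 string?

5 semitones

G4 at fret 11 → Gb5 (MIDI 78); D5 at fret 9 → B5 (MIDI 83).
78 − 83 = -5, so the two pitches are 5 semitones apart, with B5 the higher.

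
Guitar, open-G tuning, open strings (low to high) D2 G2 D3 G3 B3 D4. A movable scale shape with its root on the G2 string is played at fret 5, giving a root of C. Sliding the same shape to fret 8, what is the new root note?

D♯

Moving from fret 5 to fret 8 shifts the root by 3 semitones.
C up 3 semitones is D♯.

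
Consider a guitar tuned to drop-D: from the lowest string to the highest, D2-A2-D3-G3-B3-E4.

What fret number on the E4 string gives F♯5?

14

F♯5 is 14 semitones above the open E4 (E–F–F#–G–…–E–F–F#), so it sits at fret 14.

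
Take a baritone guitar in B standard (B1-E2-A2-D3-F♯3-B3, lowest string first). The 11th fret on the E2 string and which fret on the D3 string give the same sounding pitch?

E2 at fret 11 is E2 + 11 semitones = D♯3.
The open D3 string is 10 semitones above the open E2, so the same pitch on the D3 string lies at fret 11 − 10 = 1.

1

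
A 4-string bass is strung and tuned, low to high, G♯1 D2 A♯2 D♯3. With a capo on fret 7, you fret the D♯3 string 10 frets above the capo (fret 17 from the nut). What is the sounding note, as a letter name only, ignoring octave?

The capo raises the open D♯3 by 7 semitones to A♯3; fretting 10 more gives D♯3 + 7 + 10 = D♯3 + 17 semitones, landing on G♯.

G♯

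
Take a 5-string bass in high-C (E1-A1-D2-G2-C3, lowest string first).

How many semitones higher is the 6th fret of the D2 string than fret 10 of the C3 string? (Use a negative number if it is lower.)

D2 at fret 6 → G#2 (MIDI 44); C3 at fret 10 → A#3 (MIDI 58).
44 − 58 = -14, so the two pitches are 14 semitones apart.

-14 semitones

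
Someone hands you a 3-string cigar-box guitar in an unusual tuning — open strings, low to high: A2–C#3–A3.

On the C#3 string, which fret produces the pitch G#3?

7

G#3 is 7 semitones above the open C#3 (C#–D–D#–E–F–F#–G–G#), so it sits at fret 7.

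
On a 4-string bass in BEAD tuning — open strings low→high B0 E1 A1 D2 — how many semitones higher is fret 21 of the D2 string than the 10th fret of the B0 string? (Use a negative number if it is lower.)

26 semitones

D2 at fret 21 → B3 (MIDI 59); B0 at fret 10 → A1 (MIDI 33).
59 − 33 = 26, so the two pitches are 26 semitones apart.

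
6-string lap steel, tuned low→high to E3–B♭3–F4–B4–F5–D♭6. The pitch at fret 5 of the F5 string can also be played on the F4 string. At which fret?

17

Fret 5 on F5 is MIDI 77 + 5 = 82 (B♭5). On the F4 string (open MIDI 65), that pitch is 82 − 65 = fret 17.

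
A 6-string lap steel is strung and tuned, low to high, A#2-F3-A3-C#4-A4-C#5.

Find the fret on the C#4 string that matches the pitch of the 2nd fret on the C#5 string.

Fret 2 on C#5 is MIDI 73 + 2 = 75 (D#5). On the C#4 string (open MIDI 61), that pitch is 75 − 61 = fret 14.

14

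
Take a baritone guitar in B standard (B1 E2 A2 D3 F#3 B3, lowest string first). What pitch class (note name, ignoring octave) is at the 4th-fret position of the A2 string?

C#

The open A2 string plus 4 semitones: A–A#–B–C–C#.
(Equivalently spelled Db.)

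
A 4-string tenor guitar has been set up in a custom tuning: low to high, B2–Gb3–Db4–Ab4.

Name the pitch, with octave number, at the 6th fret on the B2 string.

F3

B2 is MIDI 47. Adding 6 gives 53, which is F3.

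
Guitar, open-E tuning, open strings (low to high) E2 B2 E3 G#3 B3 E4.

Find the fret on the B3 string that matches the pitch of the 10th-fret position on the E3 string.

3

E3 at fret 10 is E3 + 10 semitones = D4.
The open B3 string is 7 semitones above the open E3, so the same pitch on the B3 string lies at fret 10 − 7 = 3.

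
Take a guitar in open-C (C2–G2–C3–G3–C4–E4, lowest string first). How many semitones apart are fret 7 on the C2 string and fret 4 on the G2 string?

4 semitones

C2 at fret 7 → G2 (MIDI 43); G2 at fret 4 → B2 (MIDI 47).
43 − 47 = -4, so the two pitches are 4 semitones apart, with B2 the higher.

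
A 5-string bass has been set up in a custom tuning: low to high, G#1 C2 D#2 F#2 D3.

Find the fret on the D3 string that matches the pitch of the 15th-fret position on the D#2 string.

4

Fret 15 on D#2 is MIDI 39 + 15 = 54 (F#3). On the D3 string (open MIDI 50), that pitch is 54 − 50 = fret 4.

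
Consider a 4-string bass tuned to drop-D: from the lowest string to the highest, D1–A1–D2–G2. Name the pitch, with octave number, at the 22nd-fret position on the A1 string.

The open A1 string plus 22 semitones: A–A#–B–C–…–F–F#–G.
The walk passes from B into C 2 times, so the octave number goes from 1 to 3.

G3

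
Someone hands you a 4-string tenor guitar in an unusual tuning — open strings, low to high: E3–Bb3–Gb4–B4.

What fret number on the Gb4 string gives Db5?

Db5 is 7 semitones above the open Gb4 (Gb–G–Ab–A–Bb–B–C–Db), so it sits at fret 7.

7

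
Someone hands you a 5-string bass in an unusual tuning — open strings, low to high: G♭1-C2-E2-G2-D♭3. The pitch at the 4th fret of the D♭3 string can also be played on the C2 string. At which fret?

D♭3 at fret 4 is D♭3 + 4 semitones = F3.
The open C2 string is 13 semitones below the open D♭3, so the same pitch on the C2 string lies at fret 4 + 13 = 17.

17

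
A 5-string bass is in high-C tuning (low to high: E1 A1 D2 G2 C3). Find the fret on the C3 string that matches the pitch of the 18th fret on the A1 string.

3

A1 at fret 18 is A1 + 18 semitones = D♯3.
The open C3 string is 15 semitones above the open A1, so the same pitch on the C3 string lies at fret 18 − 15 = 3.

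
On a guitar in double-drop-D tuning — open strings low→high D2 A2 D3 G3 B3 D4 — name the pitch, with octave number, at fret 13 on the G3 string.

G#4

Each fret is one semitone, so G3 + 13 = G#4.
(Equivalently spelled Ab4.)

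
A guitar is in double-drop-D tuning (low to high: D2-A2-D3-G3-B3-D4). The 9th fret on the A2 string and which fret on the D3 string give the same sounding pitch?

4

Fret 9 on A2 is MIDI 45 + 9 = 54 (F#3). On the D3 string (open MIDI 50), that pitch is 54 − 50 = fret 4.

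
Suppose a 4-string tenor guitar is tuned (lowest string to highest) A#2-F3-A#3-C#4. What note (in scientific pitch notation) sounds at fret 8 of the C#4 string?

A4

Each fret is one semitone, so C#4 + 8 = A4.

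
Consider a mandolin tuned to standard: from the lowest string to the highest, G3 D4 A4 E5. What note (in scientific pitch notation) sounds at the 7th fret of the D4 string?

A4

The open D4 string plus 7 semitones: D–D#–E–F–F#–G–G#–A.
No B→C boundary is crossed, so the octave stays at 4.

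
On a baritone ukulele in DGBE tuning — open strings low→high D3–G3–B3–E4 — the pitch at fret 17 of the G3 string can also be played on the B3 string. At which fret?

G3 at fret 17 is G3 + 17 semitones = C5.
The open B3 string is 4 semitones above the open G3, so the same pitch on the B3 string lies at fret 17 − 4 = 13.

13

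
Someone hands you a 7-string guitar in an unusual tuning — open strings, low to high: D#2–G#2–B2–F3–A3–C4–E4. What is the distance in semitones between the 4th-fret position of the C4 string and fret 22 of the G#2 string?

2 semitones

C4 at fret 4 → E4 (MIDI 64); G#2 at fret 22 → F#4 (MIDI 66).
64 − 66 = -2, so the two pitches are 2 semitones apart, with F#4 the higher.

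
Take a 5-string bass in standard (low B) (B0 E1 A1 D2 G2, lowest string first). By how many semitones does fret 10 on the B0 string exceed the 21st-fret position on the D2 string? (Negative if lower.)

-26 semitones

B0 at fret 10 → A1 (MIDI 33); D2 at fret 21 → B3 (MIDI 59).
33 − 59 = -26, so the two pitches are 26 semitones apart.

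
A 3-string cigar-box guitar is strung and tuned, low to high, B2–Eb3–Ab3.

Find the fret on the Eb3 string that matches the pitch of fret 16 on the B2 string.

Fret 16 on B2 is MIDI 47 + 16 = 63 (Eb4). On the Eb3 string (open MIDI 51), that pitch is 63 − 51 = fret 12.

12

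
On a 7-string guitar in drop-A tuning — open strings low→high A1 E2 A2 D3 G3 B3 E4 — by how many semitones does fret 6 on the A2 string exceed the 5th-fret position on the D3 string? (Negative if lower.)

-4 semitones

A2 at fret 6 → D♯3 (MIDI 51); D3 at fret 5 → G3 (MIDI 55).
51 − 55 = -4, so the two pitches are 4 semitones apart.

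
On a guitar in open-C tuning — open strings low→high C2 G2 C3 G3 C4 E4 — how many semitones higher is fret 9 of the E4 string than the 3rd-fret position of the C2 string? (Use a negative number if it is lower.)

34 semitones

E4 at fret 9 → C#5 (MIDI 73); C2 at fret 3 → D#2 (MIDI 39).
73 − 39 = 34, so the two pitches are 34 semitones apart.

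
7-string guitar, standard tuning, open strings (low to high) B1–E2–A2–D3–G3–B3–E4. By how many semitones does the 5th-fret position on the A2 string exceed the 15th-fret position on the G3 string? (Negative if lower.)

A2 at fret 5 → D3 (MIDI 50); G3 at fret 15 → A#4 (MIDI 70).
50 − 70 = -20, so the two pitches are 20 semitones apart.

-20 semitones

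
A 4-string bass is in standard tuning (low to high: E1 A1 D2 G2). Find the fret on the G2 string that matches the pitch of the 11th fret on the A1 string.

Fret 11 on A1 is MIDI 33 + 11 = 44 (G♯2). On the G2 string (open MIDI 43), that pitch is 44 − 43 = fret 1.

1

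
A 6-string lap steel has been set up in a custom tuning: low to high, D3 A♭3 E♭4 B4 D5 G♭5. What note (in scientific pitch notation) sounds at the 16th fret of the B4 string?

Each fret is one semitone, so B4 + 16 = E♭6.

E♭6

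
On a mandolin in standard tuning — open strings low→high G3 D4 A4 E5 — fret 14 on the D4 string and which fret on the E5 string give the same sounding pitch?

D4 at fret 14 is D4 + 14 semitones = E5.
The open E5 string is 14 semitones above the open D4, so the same pitch on the E5 string lies at fret 14 − 14 = 0.

0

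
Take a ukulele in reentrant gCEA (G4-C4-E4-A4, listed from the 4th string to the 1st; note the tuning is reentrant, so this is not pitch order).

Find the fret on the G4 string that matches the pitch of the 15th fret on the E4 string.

12

Fret 15 on E4 is MIDI 64 + 15 = 79 (G5). On the G4 string (open MIDI 67), that pitch is 79 − 67 = fret 12.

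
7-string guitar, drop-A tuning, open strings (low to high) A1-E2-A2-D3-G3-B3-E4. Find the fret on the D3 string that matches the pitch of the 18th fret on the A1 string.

1

Fret 18 on A1 is MIDI 33 + 18 = 51 (D#3). On the D3 string (open MIDI 50), that pitch is 51 − 50 = fret 1.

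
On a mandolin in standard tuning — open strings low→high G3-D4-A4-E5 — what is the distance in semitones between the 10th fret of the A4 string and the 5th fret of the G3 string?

19 semitones

A4 at fret 10 → G5 (MIDI 79); G3 at fret 5 → C4 (MIDI 60).
79 − 60 = 19, so the two pitches are 19 semitones apart, with G5 the higher.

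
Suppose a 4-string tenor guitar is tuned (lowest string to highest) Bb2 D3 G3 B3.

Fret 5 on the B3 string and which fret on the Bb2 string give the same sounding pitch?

18

B3 at fret 5 is B3 + 5 semitones = E4.
The open Bb2 string is 13 semitones below the open B3, so the same pitch on the Bb2 string lies at fret 5 + 13 = 18.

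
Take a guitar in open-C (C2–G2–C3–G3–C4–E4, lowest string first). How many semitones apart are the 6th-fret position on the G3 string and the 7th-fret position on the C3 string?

6 semitones

G3 at fret 6 → C#4 (MIDI 61); C3 at fret 7 → G3 (MIDI 55).
61 − 55 = 6, so the two pitches are 6 semitones apart, with C#4 the higher.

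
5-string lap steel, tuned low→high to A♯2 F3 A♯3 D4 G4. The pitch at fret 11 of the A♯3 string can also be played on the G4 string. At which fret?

A♯3 at fret 11 is A♯3 + 11 semitones = A4.
The open G4 string is 9 semitones above the open A♯3, so the same pitch on the G4 string lies at fret 11 − 9 = 2.

2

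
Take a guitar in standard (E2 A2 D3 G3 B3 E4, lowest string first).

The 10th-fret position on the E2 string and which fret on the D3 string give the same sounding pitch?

E2 at fret 10 is E2 + 10 semitones = D3.
The open D3 string is 10 semitones above the open E2, so the same pitch on the D3 string lies at fret 10 − 10 = 0.

0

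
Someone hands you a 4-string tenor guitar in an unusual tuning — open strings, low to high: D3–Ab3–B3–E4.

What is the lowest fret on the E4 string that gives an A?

5

From E4, count semitones up the chromatic scale until reaching A: E–F–Gb–G–Ab–A — 5 steps.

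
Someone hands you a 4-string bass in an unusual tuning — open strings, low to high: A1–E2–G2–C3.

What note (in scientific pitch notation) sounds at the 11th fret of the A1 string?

A♭2

A1 is MIDI 33. Adding 11 gives 44, which is A♭2.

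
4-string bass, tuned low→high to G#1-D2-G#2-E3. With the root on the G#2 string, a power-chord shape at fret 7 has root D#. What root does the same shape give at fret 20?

Moving from fret 7 to fret 20 shifts the root by 13 semitones.
D# up 13 semitones is E.

E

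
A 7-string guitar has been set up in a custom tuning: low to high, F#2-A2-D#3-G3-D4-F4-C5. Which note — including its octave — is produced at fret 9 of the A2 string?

The open A2 string plus 9 semitones: A–A#–B–C–C#–D–D#–E–F–F#.
The walk passes from B into C once, so the octave number goes from 2 to 3.
(Equivalently spelled Gb3.)

F#3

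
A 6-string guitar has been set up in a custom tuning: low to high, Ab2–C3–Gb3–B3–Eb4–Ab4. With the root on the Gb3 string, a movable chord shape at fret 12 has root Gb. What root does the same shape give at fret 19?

Db

Moving from fret 12 to fret 19 shifts the root by 7 semitones.
Gb up 7 semitones is Db.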